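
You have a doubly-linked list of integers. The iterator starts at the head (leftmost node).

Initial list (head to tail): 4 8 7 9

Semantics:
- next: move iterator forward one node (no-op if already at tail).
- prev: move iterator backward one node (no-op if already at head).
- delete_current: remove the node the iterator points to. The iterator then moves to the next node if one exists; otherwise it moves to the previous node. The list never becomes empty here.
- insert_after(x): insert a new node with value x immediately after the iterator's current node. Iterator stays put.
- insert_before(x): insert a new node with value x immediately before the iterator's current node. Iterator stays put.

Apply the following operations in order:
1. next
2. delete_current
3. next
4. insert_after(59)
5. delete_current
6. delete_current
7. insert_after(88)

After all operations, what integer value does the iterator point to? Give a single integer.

After 1 (next): list=[4, 8, 7, 9] cursor@8
After 2 (delete_current): list=[4, 7, 9] cursor@7
After 3 (next): list=[4, 7, 9] cursor@9
After 4 (insert_after(59)): list=[4, 7, 9, 59] cursor@9
After 5 (delete_current): list=[4, 7, 59] cursor@59
After 6 (delete_current): list=[4, 7] cursor@7
After 7 (insert_after(88)): list=[4, 7, 88] cursor@7

Answer: 7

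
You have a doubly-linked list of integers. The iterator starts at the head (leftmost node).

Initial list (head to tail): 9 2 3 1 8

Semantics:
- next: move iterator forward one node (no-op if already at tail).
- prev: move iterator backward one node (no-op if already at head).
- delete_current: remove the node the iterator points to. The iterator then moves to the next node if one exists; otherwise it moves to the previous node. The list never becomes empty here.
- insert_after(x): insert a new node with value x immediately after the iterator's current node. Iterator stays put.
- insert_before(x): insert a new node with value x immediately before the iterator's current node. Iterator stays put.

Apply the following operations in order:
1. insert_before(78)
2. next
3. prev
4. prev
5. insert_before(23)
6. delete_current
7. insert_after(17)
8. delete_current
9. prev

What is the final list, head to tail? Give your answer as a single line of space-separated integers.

After 1 (insert_before(78)): list=[78, 9, 2, 3, 1, 8] cursor@9
After 2 (next): list=[78, 9, 2, 3, 1, 8] cursor@2
After 3 (prev): list=[78, 9, 2, 3, 1, 8] cursor@9
After 4 (prev): list=[78, 9, 2, 3, 1, 8] cursor@78
After 5 (insert_before(23)): list=[23, 78, 9, 2, 3, 1, 8] cursor@78
After 6 (delete_current): list=[23, 9, 2, 3, 1, 8] cursor@9
After 7 (insert_after(17)): list=[23, 9, 17, 2, 3, 1, 8] cursor@9
After 8 (delete_current): list=[23, 17, 2, 3, 1, 8] cursor@17
After 9 (prev): list=[23, 17, 2, 3, 1, 8] cursor@23

Answer: 23 17 2 3 1 8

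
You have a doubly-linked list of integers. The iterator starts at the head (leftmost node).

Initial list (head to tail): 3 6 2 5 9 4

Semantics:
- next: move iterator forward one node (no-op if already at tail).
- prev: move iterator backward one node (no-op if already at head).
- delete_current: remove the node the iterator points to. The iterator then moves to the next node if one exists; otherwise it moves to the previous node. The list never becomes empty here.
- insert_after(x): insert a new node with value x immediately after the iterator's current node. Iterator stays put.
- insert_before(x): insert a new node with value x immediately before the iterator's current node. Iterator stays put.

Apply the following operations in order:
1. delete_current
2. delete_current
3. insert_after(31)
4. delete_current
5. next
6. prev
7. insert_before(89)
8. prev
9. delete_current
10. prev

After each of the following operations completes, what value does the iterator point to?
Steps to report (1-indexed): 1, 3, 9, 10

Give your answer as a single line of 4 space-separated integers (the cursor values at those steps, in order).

Answer: 6 2 31 31

Derivation:
After 1 (delete_current): list=[6, 2, 5, 9, 4] cursor@6
After 2 (delete_current): list=[2, 5, 9, 4] cursor@2
After 3 (insert_after(31)): list=[2, 31, 5, 9, 4] cursor@2
After 4 (delete_current): list=[31, 5, 9, 4] cursor@31
After 5 (next): list=[31, 5, 9, 4] cursor@5
After 6 (prev): list=[31, 5, 9, 4] cursor@31
After 7 (insert_before(89)): list=[89, 31, 5, 9, 4] cursor@31
After 8 (prev): list=[89, 31, 5, 9, 4] cursor@89
After 9 (delete_current): list=[31, 5, 9, 4] cursor@31
After 10 (prev): list=[31, 5, 9, 4] cursor@31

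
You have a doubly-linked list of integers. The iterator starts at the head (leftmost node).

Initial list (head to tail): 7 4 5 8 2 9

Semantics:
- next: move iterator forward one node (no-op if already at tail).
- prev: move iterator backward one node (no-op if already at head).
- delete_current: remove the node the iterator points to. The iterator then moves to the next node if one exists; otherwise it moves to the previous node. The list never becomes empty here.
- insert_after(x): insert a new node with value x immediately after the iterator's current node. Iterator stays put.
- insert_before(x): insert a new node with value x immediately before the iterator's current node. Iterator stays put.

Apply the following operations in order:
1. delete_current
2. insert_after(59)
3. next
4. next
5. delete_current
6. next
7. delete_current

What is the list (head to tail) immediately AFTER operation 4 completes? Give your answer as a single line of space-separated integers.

Answer: 4 59 5 8 2 9

Derivation:
After 1 (delete_current): list=[4, 5, 8, 2, 9] cursor@4
After 2 (insert_after(59)): list=[4, 59, 5, 8, 2, 9] cursor@4
After 3 (next): list=[4, 59, 5, 8, 2, 9] cursor@59
After 4 (next): list=[4, 59, 5, 8, 2, 9] cursor@5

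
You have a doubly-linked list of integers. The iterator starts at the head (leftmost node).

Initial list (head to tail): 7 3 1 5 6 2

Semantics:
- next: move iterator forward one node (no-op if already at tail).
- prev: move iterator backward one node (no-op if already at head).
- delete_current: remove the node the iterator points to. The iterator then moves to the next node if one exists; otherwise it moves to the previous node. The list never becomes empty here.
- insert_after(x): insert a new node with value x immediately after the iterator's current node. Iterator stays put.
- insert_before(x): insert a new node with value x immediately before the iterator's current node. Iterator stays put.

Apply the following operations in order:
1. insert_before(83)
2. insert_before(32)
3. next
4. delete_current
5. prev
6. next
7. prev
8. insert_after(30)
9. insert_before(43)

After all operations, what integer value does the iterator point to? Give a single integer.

Answer: 7

Derivation:
After 1 (insert_before(83)): list=[83, 7, 3, 1, 5, 6, 2] cursor@7
After 2 (insert_before(32)): list=[83, 32, 7, 3, 1, 5, 6, 2] cursor@7
After 3 (next): list=[83, 32, 7, 3, 1, 5, 6, 2] cursor@3
After 4 (delete_current): list=[83, 32, 7, 1, 5, 6, 2] cursor@1
After 5 (prev): list=[83, 32, 7, 1, 5, 6, 2] cursor@7
After 6 (next): list=[83, 32, 7, 1, 5, 6, 2] cursor@1
After 7 (prev): list=[83, 32, 7, 1, 5, 6, 2] cursor@7
After 8 (insert_after(30)): list=[83, 32, 7, 30, 1, 5, 6, 2] cursor@7
After 9 (insert_before(43)): list=[83, 32, 43, 7, 30, 1, 5, 6, 2] cursor@7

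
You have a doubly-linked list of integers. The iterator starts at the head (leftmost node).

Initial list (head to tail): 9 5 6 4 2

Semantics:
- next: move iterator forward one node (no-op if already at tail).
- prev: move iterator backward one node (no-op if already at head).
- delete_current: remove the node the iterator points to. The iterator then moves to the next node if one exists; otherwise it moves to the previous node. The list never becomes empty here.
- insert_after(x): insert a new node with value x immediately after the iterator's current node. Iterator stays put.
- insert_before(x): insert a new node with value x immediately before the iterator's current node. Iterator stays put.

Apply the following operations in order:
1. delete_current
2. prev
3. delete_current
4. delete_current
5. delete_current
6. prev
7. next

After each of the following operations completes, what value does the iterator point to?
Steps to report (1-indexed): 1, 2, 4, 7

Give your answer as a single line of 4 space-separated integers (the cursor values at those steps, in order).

Answer: 5 5 4 2

Derivation:
After 1 (delete_current): list=[5, 6, 4, 2] cursor@5
After 2 (prev): list=[5, 6, 4, 2] cursor@5
After 3 (delete_current): list=[6, 4, 2] cursor@6
After 4 (delete_current): list=[4, 2] cursor@4
After 5 (delete_current): list=[2] cursor@2
After 6 (prev): list=[2] cursor@2
After 7 (next): list=[2] cursor@2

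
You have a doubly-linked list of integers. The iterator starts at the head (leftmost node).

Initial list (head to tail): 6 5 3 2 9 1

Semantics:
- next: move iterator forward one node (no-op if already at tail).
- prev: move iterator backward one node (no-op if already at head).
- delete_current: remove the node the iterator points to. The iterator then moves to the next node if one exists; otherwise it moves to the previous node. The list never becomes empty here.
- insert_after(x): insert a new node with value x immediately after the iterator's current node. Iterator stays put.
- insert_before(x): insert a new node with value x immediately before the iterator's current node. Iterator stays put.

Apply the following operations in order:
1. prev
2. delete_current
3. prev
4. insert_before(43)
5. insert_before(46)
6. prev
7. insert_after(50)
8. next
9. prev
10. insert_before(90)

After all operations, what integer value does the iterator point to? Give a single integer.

Answer: 46

Derivation:
After 1 (prev): list=[6, 5, 3, 2, 9, 1] cursor@6
After 2 (delete_current): list=[5, 3, 2, 9, 1] cursor@5
After 3 (prev): list=[5, 3, 2, 9, 1] cursor@5
After 4 (insert_before(43)): list=[43, 5, 3, 2, 9, 1] cursor@5
After 5 (insert_before(46)): list=[43, 46, 5, 3, 2, 9, 1] cursor@5
After 6 (prev): list=[43, 46, 5, 3, 2, 9, 1] cursor@46
After 7 (insert_after(50)): list=[43, 46, 50, 5, 3, 2, 9, 1] cursor@46
After 8 (next): list=[43, 46, 50, 5, 3, 2, 9, 1] cursor@50
After 9 (prev): list=[43, 46, 50, 5, 3, 2, 9, 1] cursor@46
After 10 (insert_before(90)): list=[43, 90, 46, 50, 5, 3, 2, 9, 1] cursor@46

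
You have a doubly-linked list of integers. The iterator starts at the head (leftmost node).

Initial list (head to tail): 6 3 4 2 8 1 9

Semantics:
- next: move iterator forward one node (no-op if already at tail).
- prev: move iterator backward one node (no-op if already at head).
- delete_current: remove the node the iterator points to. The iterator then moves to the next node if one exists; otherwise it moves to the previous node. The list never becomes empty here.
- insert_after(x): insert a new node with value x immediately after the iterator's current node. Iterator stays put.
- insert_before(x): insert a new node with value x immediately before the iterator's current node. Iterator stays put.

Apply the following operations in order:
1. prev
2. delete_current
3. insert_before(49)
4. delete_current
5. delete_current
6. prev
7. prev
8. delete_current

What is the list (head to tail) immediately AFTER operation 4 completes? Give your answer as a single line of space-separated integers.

Answer: 49 4 2 8 1 9

Derivation:
After 1 (prev): list=[6, 3, 4, 2, 8, 1, 9] cursor@6
After 2 (delete_current): list=[3, 4, 2, 8, 1, 9] cursor@3
After 3 (insert_before(49)): list=[49, 3, 4, 2, 8, 1, 9] cursor@3
After 4 (delete_current): list=[49, 4, 2, 8, 1, 9] cursor@4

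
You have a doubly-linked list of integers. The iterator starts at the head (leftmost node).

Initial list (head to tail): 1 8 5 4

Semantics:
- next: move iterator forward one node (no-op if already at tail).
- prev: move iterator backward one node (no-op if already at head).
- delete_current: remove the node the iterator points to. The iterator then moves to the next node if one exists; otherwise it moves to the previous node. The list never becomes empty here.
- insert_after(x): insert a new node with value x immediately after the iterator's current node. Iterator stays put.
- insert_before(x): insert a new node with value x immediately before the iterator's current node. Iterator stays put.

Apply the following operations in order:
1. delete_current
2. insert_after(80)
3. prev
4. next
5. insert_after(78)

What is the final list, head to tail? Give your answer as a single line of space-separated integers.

Answer: 8 80 78 5 4

Derivation:
After 1 (delete_current): list=[8, 5, 4] cursor@8
After 2 (insert_after(80)): list=[8, 80, 5, 4] cursor@8
After 3 (prev): list=[8, 80, 5, 4] cursor@8
After 4 (next): list=[8, 80, 5, 4] cursor@80
After 5 (insert_after(78)): list=[8, 80, 78, 5, 4] cursor@80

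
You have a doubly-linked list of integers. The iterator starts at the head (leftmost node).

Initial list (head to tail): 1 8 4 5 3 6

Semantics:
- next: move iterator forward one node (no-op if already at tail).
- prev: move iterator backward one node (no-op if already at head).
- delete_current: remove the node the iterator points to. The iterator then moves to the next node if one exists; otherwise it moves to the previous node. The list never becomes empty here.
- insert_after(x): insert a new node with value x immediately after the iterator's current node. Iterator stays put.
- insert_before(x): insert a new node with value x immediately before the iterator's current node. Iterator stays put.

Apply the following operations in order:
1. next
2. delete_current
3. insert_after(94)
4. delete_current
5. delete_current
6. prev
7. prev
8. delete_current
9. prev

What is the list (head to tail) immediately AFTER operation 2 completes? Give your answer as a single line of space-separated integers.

After 1 (next): list=[1, 8, 4, 5, 3, 6] cursor@8
After 2 (delete_current): list=[1, 4, 5, 3, 6] cursor@4

Answer: 1 4 5 3 6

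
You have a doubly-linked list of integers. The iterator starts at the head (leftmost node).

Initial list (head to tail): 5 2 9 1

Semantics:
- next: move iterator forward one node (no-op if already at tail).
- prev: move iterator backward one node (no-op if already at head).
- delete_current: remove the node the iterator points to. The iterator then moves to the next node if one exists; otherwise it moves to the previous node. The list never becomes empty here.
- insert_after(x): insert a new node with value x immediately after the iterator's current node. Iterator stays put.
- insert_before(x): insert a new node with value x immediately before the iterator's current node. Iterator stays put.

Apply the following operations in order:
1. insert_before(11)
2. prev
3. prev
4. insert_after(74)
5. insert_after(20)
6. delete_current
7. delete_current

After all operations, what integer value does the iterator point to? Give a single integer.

Answer: 74

Derivation:
After 1 (insert_before(11)): list=[11, 5, 2, 9, 1] cursor@5
After 2 (prev): list=[11, 5, 2, 9, 1] cursor@11
After 3 (prev): list=[11, 5, 2, 9, 1] cursor@11
After 4 (insert_after(74)): list=[11, 74, 5, 2, 9, 1] cursor@11
After 5 (insert_after(20)): list=[11, 20, 74, 5, 2, 9, 1] cursor@11
After 6 (delete_current): list=[20, 74, 5, 2, 9, 1] cursor@20
After 7 (delete_current): list=[74, 5, 2, 9, 1] cursor@74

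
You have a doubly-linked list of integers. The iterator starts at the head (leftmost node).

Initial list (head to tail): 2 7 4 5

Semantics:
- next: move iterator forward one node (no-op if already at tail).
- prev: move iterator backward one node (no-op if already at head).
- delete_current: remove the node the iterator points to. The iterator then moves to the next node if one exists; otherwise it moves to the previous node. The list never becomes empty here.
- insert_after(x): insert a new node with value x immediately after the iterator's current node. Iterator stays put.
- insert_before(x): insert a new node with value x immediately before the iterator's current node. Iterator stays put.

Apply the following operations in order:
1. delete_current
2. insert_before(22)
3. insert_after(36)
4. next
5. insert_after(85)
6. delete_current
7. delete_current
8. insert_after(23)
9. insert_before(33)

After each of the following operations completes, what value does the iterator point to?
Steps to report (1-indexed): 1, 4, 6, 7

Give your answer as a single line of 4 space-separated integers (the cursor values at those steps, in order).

Answer: 7 36 85 4

Derivation:
After 1 (delete_current): list=[7, 4, 5] cursor@7
After 2 (insert_before(22)): list=[22, 7, 4, 5] cursor@7
After 3 (insert_after(36)): list=[22, 7, 36, 4, 5] cursor@7
After 4 (next): list=[22, 7, 36, 4, 5] cursor@36
After 5 (insert_after(85)): list=[22, 7, 36, 85, 4, 5] cursor@36
After 6 (delete_current): list=[22, 7, 85, 4, 5] cursor@85
After 7 (delete_current): list=[22, 7, 4, 5] cursor@4
After 8 (insert_after(23)): list=[22, 7, 4, 23, 5] cursor@4
After 9 (insert_before(33)): list=[22, 7, 33, 4, 23, 5] cursor@4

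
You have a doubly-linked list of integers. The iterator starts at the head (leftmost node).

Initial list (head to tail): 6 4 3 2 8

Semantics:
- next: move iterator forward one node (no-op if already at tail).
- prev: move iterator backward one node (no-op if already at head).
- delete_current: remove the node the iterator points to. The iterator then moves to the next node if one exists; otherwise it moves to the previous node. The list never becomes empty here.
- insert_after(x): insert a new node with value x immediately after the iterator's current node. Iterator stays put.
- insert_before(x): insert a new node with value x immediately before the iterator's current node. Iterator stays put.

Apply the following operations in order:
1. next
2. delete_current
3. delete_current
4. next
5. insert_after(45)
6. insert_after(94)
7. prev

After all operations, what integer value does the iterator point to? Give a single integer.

After 1 (next): list=[6, 4, 3, 2, 8] cursor@4
After 2 (delete_current): list=[6, 3, 2, 8] cursor@3
After 3 (delete_current): list=[6, 2, 8] cursor@2
After 4 (next): list=[6, 2, 8] cursor@8
After 5 (insert_after(45)): list=[6, 2, 8, 45] cursor@8
After 6 (insert_after(94)): list=[6, 2, 8, 94, 45] cursor@8
After 7 (prev): list=[6, 2, 8, 94, 45] cursor@2

Answer: 2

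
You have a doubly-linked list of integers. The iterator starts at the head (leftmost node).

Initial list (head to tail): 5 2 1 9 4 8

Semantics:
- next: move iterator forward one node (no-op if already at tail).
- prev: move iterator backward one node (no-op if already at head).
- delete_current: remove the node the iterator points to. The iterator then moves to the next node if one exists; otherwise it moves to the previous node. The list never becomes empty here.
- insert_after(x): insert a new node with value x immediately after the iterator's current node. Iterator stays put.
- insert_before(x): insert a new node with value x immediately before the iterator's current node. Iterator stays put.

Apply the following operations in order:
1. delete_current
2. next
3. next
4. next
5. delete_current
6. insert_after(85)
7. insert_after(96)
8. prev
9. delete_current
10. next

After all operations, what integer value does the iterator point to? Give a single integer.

After 1 (delete_current): list=[2, 1, 9, 4, 8] cursor@2
After 2 (next): list=[2, 1, 9, 4, 8] cursor@1
After 3 (next): list=[2, 1, 9, 4, 8] cursor@9
After 4 (next): list=[2, 1, 9, 4, 8] cursor@4
After 5 (delete_current): list=[2, 1, 9, 8] cursor@8
After 6 (insert_after(85)): list=[2, 1, 9, 8, 85] cursor@8
After 7 (insert_after(96)): list=[2, 1, 9, 8, 96, 85] cursor@8
After 8 (prev): list=[2, 1, 9, 8, 96, 85] cursor@9
After 9 (delete_current): list=[2, 1, 8, 96, 85] cursor@8
After 10 (next): list=[2, 1, 8, 96, 85] cursor@96

Answer: 96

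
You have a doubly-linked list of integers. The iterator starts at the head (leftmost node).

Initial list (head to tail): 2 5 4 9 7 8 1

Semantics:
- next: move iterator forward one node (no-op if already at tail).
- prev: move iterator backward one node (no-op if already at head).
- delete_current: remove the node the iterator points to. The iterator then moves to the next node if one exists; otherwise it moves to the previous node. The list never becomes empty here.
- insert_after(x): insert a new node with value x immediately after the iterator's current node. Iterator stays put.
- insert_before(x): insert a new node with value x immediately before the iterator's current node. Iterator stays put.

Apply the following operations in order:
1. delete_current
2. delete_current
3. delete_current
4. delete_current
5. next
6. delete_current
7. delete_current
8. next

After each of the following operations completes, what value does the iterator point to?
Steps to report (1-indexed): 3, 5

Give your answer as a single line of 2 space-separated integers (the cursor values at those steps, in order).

Answer: 9 8

Derivation:
After 1 (delete_current): list=[5, 4, 9, 7, 8, 1] cursor@5
After 2 (delete_current): list=[4, 9, 7, 8, 1] cursor@4
After 3 (delete_current): list=[9, 7, 8, 1] cursor@9
After 4 (delete_current): list=[7, 8, 1] cursor@7
After 5 (next): list=[7, 8, 1] cursor@8
After 6 (delete_current): list=[7, 1] cursor@1
After 7 (delete_current): list=[7] cursor@7
After 8 (next): list=[7] cursor@7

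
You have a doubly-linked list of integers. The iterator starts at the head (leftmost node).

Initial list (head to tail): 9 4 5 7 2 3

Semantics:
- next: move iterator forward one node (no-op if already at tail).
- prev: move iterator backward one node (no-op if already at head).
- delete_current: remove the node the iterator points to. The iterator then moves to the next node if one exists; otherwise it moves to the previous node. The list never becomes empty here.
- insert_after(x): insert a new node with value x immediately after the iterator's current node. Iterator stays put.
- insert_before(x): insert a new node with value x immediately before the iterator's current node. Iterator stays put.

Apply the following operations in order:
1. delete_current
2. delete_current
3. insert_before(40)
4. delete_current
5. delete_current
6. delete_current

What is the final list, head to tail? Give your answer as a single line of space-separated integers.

After 1 (delete_current): list=[4, 5, 7, 2, 3] cursor@4
After 2 (delete_current): list=[5, 7, 2, 3] cursor@5
After 3 (insert_before(40)): list=[40, 5, 7, 2, 3] cursor@5
After 4 (delete_current): list=[40, 7, 2, 3] cursor@7
After 5 (delete_current): list=[40, 2, 3] cursor@2
After 6 (delete_current): list=[40, 3] cursor@3

Answer: 40 3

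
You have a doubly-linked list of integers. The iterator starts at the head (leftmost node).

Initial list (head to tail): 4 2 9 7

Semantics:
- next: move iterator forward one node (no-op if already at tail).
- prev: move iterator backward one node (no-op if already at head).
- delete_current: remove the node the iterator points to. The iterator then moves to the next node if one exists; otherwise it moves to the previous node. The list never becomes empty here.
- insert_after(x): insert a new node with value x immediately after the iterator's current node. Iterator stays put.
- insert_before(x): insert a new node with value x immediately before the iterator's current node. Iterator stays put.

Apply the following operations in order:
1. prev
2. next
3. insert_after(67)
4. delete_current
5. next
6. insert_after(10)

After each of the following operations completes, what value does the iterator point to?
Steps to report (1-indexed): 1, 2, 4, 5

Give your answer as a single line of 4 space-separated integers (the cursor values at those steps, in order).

Answer: 4 2 67 9

Derivation:
After 1 (prev): list=[4, 2, 9, 7] cursor@4
After 2 (next): list=[4, 2, 9, 7] cursor@2
After 3 (insert_after(67)): list=[4, 2, 67, 9, 7] cursor@2
After 4 (delete_current): list=[4, 67, 9, 7] cursor@67
After 5 (next): list=[4, 67, 9, 7] cursor@9
After 6 (insert_after(10)): list=[4, 67, 9, 10, 7] cursor@9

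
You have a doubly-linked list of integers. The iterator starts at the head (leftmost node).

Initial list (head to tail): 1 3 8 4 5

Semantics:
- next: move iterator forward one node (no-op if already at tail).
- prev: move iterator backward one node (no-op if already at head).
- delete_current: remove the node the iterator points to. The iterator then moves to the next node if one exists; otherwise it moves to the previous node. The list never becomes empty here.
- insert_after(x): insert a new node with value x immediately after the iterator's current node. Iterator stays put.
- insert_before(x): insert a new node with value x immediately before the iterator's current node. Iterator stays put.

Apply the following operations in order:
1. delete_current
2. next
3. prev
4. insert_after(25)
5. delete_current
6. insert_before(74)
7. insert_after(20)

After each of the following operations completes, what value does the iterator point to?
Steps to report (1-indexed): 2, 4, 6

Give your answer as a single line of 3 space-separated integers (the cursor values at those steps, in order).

After 1 (delete_current): list=[3, 8, 4, 5] cursor@3
After 2 (next): list=[3, 8, 4, 5] cursor@8
After 3 (prev): list=[3, 8, 4, 5] cursor@3
After 4 (insert_after(25)): list=[3, 25, 8, 4, 5] cursor@3
After 5 (delete_current): list=[25, 8, 4, 5] cursor@25
After 6 (insert_before(74)): list=[74, 25, 8, 4, 5] cursor@25
After 7 (insert_after(20)): list=[74, 25, 20, 8, 4, 5] cursor@25

Answer: 8 3 25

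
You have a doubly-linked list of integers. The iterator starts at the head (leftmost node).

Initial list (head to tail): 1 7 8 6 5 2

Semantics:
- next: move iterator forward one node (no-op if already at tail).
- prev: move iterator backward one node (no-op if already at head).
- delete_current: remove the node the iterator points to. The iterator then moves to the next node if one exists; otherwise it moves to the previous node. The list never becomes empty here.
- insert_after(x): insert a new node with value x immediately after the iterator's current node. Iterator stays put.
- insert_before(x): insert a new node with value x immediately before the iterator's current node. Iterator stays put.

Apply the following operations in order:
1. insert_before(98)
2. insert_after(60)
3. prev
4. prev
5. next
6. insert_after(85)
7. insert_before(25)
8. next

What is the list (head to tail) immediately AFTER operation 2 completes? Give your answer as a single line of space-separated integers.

Answer: 98 1 60 7 8 6 5 2

Derivation:
After 1 (insert_before(98)): list=[98, 1, 7, 8, 6, 5, 2] cursor@1
After 2 (insert_after(60)): list=[98, 1, 60, 7, 8, 6, 5, 2] cursor@1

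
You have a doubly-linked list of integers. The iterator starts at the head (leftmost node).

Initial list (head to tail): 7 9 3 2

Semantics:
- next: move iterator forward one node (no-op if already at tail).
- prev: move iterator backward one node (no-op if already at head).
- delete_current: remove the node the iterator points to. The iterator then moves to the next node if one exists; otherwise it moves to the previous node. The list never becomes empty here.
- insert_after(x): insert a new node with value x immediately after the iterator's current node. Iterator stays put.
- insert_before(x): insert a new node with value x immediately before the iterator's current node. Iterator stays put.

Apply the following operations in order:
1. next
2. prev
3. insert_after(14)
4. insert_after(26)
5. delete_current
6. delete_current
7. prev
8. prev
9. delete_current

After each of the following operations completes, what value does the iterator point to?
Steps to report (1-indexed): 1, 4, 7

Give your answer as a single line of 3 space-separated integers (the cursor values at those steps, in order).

Answer: 9 7 14

Derivation:
After 1 (next): list=[7, 9, 3, 2] cursor@9
After 2 (prev): list=[7, 9, 3, 2] cursor@7
After 3 (insert_after(14)): list=[7, 14, 9, 3, 2] cursor@7
After 4 (insert_after(26)): list=[7, 26, 14, 9, 3, 2] cursor@7
After 5 (delete_current): list=[26, 14, 9, 3, 2] cursor@26
After 6 (delete_current): list=[14, 9, 3, 2] cursor@14
After 7 (prev): list=[14, 9, 3, 2] cursor@14
After 8 (prev): list=[14, 9, 3, 2] cursor@14
After 9 (delete_current): list=[9, 3, 2] cursor@9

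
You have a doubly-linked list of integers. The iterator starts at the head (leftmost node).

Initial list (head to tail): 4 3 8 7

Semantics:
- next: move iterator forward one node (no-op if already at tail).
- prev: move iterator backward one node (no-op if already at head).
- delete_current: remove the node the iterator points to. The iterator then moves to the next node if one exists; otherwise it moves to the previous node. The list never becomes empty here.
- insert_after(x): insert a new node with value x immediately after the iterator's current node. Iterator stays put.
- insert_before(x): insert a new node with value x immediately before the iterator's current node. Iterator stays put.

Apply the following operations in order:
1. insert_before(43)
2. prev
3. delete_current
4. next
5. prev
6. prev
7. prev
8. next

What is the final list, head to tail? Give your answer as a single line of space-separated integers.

Answer: 4 3 8 7

Derivation:
After 1 (insert_before(43)): list=[43, 4, 3, 8, 7] cursor@4
After 2 (prev): list=[43, 4, 3, 8, 7] cursor@43
After 3 (delete_current): list=[4, 3, 8, 7] cursor@4
After 4 (next): list=[4, 3, 8, 7] cursor@3
After 5 (prev): list=[4, 3, 8, 7] cursor@4
After 6 (prev): list=[4, 3, 8, 7] cursor@4
After 7 (prev): list=[4, 3, 8, 7] cursor@4
After 8 (next): list=[4, 3, 8, 7] cursor@3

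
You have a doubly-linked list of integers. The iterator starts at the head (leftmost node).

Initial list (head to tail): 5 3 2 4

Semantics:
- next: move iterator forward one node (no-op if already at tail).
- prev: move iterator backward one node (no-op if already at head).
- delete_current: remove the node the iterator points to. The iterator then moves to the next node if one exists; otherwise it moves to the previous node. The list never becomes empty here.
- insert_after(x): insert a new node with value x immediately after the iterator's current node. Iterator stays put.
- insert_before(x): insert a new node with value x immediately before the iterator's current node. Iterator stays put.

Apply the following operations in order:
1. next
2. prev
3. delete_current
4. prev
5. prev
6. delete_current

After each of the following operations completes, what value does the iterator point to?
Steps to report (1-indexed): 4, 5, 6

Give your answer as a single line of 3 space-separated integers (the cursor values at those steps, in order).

After 1 (next): list=[5, 3, 2, 4] cursor@3
After 2 (prev): list=[5, 3, 2, 4] cursor@5
After 3 (delete_current): list=[3, 2, 4] cursor@3
After 4 (prev): list=[3, 2, 4] cursor@3
After 5 (prev): list=[3, 2, 4] cursor@3
After 6 (delete_current): list=[2, 4] cursor@2

Answer: 3 3 2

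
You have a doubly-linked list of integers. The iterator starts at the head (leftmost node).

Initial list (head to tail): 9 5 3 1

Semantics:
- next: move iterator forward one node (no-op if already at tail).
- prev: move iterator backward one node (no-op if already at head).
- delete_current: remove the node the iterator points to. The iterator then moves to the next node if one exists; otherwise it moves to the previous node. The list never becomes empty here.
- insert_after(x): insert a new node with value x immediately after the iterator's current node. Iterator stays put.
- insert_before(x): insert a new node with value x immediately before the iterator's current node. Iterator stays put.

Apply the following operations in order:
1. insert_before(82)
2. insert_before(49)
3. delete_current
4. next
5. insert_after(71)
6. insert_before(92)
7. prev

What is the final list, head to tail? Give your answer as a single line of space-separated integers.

Answer: 82 49 5 92 3 71 1

Derivation:
After 1 (insert_before(82)): list=[82, 9, 5, 3, 1] cursor@9
After 2 (insert_before(49)): list=[82, 49, 9, 5, 3, 1] cursor@9
After 3 (delete_current): list=[82, 49, 5, 3, 1] cursor@5
After 4 (next): list=[82, 49, 5, 3, 1] cursor@3
After 5 (insert_after(71)): list=[82, 49, 5, 3, 71, 1] cursor@3
After 6 (insert_before(92)): list=[82, 49, 5, 92, 3, 71, 1] cursor@3
After 7 (prev): list=[82, 49, 5, 92, 3, 71, 1] cursor@92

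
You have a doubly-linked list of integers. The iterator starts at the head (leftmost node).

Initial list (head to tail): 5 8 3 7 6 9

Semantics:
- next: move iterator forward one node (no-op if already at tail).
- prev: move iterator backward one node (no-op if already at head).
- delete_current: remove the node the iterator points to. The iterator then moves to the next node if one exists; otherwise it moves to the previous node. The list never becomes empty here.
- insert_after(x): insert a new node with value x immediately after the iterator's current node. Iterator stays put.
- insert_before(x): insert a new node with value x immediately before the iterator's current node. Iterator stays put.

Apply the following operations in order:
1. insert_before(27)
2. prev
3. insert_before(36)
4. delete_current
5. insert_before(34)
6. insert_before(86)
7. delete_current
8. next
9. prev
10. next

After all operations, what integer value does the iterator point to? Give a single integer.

After 1 (insert_before(27)): list=[27, 5, 8, 3, 7, 6, 9] cursor@5
After 2 (prev): list=[27, 5, 8, 3, 7, 6, 9] cursor@27
After 3 (insert_before(36)): list=[36, 27, 5, 8, 3, 7, 6, 9] cursor@27
After 4 (delete_current): list=[36, 5, 8, 3, 7, 6, 9] cursor@5
After 5 (insert_before(34)): list=[36, 34, 5, 8, 3, 7, 6, 9] cursor@5
After 6 (insert_before(86)): list=[36, 34, 86, 5, 8, 3, 7, 6, 9] cursor@5
After 7 (delete_current): list=[36, 34, 86, 8, 3, 7, 6, 9] cursor@8
After 8 (next): list=[36, 34, 86, 8, 3, 7, 6, 9] cursor@3
After 9 (prev): list=[36, 34, 86, 8, 3, 7, 6, 9] cursor@8
After 10 (next): list=[36, 34, 86, 8, 3, 7, 6, 9] cursor@3

Answer: 3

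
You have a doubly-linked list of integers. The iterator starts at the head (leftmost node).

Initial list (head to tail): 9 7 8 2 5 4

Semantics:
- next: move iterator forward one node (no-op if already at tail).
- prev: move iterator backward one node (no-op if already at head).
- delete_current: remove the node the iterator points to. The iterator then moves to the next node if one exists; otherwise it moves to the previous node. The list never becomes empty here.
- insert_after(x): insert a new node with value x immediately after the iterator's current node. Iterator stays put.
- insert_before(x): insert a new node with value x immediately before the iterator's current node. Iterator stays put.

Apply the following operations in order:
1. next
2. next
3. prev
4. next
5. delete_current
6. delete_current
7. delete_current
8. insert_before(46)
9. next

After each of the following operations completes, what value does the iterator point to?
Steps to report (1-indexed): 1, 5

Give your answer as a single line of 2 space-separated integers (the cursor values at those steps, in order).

After 1 (next): list=[9, 7, 8, 2, 5, 4] cursor@7
After 2 (next): list=[9, 7, 8, 2, 5, 4] cursor@8
After 3 (prev): list=[9, 7, 8, 2, 5, 4] cursor@7
After 4 (next): list=[9, 7, 8, 2, 5, 4] cursor@8
After 5 (delete_current): list=[9, 7, 2, 5, 4] cursor@2
After 6 (delete_current): list=[9, 7, 5, 4] cursor@5
After 7 (delete_current): list=[9, 7, 4] cursor@4
After 8 (insert_before(46)): list=[9, 7, 46, 4] cursor@4
After 9 (next): list=[9, 7, 46, 4] cursor@4

Answer: 7 2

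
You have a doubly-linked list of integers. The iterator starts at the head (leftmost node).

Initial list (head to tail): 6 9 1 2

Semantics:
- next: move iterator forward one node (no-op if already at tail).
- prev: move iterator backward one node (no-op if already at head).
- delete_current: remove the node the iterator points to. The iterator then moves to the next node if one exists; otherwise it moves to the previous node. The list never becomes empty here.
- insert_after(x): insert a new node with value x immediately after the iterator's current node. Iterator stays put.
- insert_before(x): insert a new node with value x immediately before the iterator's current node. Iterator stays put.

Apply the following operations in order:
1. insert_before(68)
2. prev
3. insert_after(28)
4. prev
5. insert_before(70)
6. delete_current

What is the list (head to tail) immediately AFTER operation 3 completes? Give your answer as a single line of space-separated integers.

Answer: 68 28 6 9 1 2

Derivation:
After 1 (insert_before(68)): list=[68, 6, 9, 1, 2] cursor@6
After 2 (prev): list=[68, 6, 9, 1, 2] cursor@68
After 3 (insert_after(28)): list=[68, 28, 6, 9, 1, 2] cursor@68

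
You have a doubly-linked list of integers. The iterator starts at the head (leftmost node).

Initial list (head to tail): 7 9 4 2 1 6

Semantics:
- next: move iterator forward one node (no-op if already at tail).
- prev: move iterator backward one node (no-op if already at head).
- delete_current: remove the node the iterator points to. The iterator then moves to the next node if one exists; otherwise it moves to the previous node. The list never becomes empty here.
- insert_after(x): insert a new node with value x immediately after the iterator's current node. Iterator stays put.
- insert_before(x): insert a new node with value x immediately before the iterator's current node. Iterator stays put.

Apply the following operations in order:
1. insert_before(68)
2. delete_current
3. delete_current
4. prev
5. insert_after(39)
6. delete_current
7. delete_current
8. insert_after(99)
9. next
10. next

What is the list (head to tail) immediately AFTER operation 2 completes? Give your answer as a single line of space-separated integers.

Answer: 68 9 4 2 1 6

Derivation:
After 1 (insert_before(68)): list=[68, 7, 9, 4, 2, 1, 6] cursor@7
After 2 (delete_current): list=[68, 9, 4, 2, 1, 6] cursor@9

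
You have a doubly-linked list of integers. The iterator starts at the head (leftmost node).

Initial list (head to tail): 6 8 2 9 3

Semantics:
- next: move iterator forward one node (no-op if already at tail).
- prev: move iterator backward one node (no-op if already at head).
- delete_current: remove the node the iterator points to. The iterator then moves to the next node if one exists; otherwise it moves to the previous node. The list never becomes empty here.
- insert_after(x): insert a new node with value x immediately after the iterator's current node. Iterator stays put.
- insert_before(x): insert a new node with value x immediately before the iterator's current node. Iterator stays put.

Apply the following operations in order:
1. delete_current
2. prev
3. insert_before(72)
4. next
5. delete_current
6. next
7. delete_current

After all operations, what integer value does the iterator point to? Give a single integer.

After 1 (delete_current): list=[8, 2, 9, 3] cursor@8
After 2 (prev): list=[8, 2, 9, 3] cursor@8
After 3 (insert_before(72)): list=[72, 8, 2, 9, 3] cursor@8
After 4 (next): list=[72, 8, 2, 9, 3] cursor@2
After 5 (delete_current): list=[72, 8, 9, 3] cursor@9
After 6 (next): list=[72, 8, 9, 3] cursor@3
After 7 (delete_current): list=[72, 8, 9] cursor@9

Answer: 9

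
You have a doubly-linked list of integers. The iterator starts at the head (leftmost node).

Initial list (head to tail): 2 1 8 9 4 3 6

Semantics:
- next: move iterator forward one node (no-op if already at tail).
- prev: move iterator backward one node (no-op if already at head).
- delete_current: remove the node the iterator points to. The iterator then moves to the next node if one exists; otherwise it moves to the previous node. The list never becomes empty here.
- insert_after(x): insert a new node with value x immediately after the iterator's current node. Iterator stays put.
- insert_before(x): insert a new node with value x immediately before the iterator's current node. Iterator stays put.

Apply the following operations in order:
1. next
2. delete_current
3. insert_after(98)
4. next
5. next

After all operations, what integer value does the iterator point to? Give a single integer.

After 1 (next): list=[2, 1, 8, 9, 4, 3, 6] cursor@1
After 2 (delete_current): list=[2, 8, 9, 4, 3, 6] cursor@8
After 3 (insert_after(98)): list=[2, 8, 98, 9, 4, 3, 6] cursor@8
After 4 (next): list=[2, 8, 98, 9, 4, 3, 6] cursor@98
After 5 (next): list=[2, 8, 98, 9, 4, 3, 6] cursor@9

Answer: 9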